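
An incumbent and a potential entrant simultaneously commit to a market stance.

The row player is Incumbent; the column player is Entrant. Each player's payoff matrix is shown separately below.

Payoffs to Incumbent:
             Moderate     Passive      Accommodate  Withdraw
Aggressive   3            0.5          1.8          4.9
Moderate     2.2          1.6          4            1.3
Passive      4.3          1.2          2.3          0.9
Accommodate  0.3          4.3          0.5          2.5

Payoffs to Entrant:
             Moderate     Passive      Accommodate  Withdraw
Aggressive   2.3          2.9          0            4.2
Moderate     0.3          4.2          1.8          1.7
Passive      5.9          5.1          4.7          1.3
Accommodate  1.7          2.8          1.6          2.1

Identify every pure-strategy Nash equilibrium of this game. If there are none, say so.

(Aggressive, Moderate): Incumbent can switch to Passive (3 → 4.3). Not NE.
(Aggressive, Passive): Incumbent can switch to Moderate (0.5 → 1.6). Not NE.
(Aggressive, Accommodate): Incumbent can switch to Moderate (1.8 → 4). Not NE.
(Aggressive, Withdraw): Incumbent gets 4.9, best alternative 2.5; Entrant gets 4.2, best alternative 2.9. No profitable deviation — NE.
(Moderate, Moderate): Incumbent can switch to Aggressive (2.2 → 3). Not NE.
(Moderate, Passive): Incumbent can switch to Accommodate (1.6 → 4.3). Not NE.
(Moderate, Accommodate): Entrant can switch to Passive (1.8 → 4.2). Not NE.
(Passive, Moderate): Incumbent gets 4.3, best alternative 3; Entrant gets 5.9, best alternative 5.1. No profitable deviation — NE.
(Accommodate, Passive): Incumbent gets 4.3, best alternative 1.6; Entrant gets 2.8, best alternative 2.1. No profitable deviation — NE.
(The remaining 7 profiles each have a profitable deviation by the same check.)

(Aggressive, Withdraw), (Passive, Moderate), (Accommodate, Passive)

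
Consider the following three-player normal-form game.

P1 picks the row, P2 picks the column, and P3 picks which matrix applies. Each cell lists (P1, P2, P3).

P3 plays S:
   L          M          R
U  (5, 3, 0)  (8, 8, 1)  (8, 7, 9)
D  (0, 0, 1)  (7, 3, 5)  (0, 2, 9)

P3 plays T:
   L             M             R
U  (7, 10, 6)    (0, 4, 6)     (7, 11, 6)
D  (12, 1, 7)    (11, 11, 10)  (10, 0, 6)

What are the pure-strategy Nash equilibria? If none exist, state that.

(D, M, T)

(U, L, S): P2 can switch to M (3 → 8). Not NE.
(U, L, T): P1 can switch to D (7 → 12). Not NE.
(U, M, S): P3 can switch to T (1 → 6). Not NE.
(U, M, T): P1 can switch to D (0 → 11). Not NE.
(U, R, S): P2 can switch to M (7 → 8). Not NE.
(U, R, T): P1 can switch to D (7 → 10). Not NE.
(D, M, T): P1 gets 11, best alternative 0; P2 gets 11, best alternative 1; P3 gets 10, best alternative 5. No profitable deviation — NE.
(The remaining 5 profiles each have a profitable deviation by the same check.)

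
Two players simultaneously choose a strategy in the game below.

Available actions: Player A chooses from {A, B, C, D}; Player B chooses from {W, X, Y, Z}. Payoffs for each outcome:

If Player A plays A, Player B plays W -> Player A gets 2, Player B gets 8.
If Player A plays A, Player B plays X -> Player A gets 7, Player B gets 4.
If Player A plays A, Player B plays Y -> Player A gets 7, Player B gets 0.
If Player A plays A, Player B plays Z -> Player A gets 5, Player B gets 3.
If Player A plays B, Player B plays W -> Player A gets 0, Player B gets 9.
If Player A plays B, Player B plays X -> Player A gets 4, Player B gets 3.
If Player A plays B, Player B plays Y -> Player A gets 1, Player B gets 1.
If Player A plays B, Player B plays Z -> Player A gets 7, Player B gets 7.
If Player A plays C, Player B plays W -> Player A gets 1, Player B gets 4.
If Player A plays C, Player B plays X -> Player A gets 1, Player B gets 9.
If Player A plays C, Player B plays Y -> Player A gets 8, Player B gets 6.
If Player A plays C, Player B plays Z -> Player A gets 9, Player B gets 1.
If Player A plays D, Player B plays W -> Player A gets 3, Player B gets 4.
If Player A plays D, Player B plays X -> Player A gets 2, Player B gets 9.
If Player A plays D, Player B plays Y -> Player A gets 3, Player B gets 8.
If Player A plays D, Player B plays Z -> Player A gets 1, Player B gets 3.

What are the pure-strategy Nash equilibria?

For each player, find the best response to each opponent profile; mutual best responses are the pure NE.
Player A against W: payoffs 2, 0, 1, 3 → best response D.
Player A against X: payoffs 7, 4, 1, 2 → best response A.
Player A against Y: payoffs 7, 1, 8, 3 → best response C.
Player A against Z: payoffs 5, 7, 9, 1 → best response C.
Player B against A: payoffs 8, 4, 0, 3 → best response W.
Player B against B: payoffs 9, 3, 1, 7 → best response W.
Player B against C: payoffs 4, 9, 6, 1 → best response X.
Player B against D: payoffs 4, 9, 8, 3 → best response X.
No profile is a mutual best response for all players.

There is no pure-strategy Nash equilibrium.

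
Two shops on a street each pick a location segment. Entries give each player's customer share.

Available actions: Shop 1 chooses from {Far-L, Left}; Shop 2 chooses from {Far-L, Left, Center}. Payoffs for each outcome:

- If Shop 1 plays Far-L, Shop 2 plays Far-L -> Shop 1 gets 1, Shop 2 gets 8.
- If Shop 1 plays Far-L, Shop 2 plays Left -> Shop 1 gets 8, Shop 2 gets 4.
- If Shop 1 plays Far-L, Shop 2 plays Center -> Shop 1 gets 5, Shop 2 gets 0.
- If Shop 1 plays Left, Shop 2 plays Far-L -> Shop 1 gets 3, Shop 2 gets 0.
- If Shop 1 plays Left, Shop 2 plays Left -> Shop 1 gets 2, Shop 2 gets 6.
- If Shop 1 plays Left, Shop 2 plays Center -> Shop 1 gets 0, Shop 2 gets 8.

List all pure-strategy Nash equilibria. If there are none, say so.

Shop 1 against Far-L: payoffs 1, 3 → best response Left.
Shop 1 against Left: payoffs 8, 2 → best response Far-L.
Shop 1 against Center: payoffs 5, 0 → best response Far-L.
Shop 2 against Far-L: payoffs 8, 4, 0 → best response Far-L.
Shop 2 against Left: payoffs 0, 6, 8 → best response Center.
No profile is a mutual best response for all players.

This game has no pure Nash equilibrium.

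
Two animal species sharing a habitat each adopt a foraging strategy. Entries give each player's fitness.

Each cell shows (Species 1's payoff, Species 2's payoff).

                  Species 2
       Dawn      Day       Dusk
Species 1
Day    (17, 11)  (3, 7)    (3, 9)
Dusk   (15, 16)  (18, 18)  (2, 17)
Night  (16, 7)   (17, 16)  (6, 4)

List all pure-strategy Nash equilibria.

The pure Nash equilibria are (Day, Dawn) and (Dusk, Day).

For each strategy profile, look for a profitable unilateral deviation.
(Day, Dawn): Species 1 gets 17, best alternative 16; Species 2 gets 11, best alternative 9. No profitable deviation — NE.
(Day, Day): Species 1 can switch to Dusk (3 → 18). Not NE.
(Day, Dusk): Species 1 can switch to Night (3 → 6). Not NE.
(Dusk, Dawn): Species 1 can switch to Day (15 → 17). Not NE.
(Dusk, Day): Species 1 gets 18, best alternative 17; Species 2 gets 18, best alternative 17. No profitable deviation — NE.
(Dusk, Dusk): Species 1 can switch to Day (2 → 3). Not NE.
(Night, Dawn): Species 1 can switch to Day (16 → 17). Not NE.
(Night, Day): Species 1 can switch to Dusk (17 → 18). Not NE.
(Night, Dusk): Species 2 can switch to Dawn (4 → 7). Not NE.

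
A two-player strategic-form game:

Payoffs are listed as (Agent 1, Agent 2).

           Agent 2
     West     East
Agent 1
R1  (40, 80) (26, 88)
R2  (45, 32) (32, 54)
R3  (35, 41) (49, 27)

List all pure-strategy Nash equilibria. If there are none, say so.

For each player, find the best response to each opponent profile; mutual best responses are the pure NE.
Agent 1 against West: payoffs 40, 45, 35 → best response R2.
Agent 1 against East: payoffs 26, 32, 49 → best response R3.
Agent 2 against R1: payoffs 80, 88 → best response East.
Agent 2 against R2: payoffs 32, 54 → best response East.
Agent 2 against R3: payoffs 41, 27 → best response West.
No profile is a mutual best response for all players.

No pure-strategy Nash equilibrium.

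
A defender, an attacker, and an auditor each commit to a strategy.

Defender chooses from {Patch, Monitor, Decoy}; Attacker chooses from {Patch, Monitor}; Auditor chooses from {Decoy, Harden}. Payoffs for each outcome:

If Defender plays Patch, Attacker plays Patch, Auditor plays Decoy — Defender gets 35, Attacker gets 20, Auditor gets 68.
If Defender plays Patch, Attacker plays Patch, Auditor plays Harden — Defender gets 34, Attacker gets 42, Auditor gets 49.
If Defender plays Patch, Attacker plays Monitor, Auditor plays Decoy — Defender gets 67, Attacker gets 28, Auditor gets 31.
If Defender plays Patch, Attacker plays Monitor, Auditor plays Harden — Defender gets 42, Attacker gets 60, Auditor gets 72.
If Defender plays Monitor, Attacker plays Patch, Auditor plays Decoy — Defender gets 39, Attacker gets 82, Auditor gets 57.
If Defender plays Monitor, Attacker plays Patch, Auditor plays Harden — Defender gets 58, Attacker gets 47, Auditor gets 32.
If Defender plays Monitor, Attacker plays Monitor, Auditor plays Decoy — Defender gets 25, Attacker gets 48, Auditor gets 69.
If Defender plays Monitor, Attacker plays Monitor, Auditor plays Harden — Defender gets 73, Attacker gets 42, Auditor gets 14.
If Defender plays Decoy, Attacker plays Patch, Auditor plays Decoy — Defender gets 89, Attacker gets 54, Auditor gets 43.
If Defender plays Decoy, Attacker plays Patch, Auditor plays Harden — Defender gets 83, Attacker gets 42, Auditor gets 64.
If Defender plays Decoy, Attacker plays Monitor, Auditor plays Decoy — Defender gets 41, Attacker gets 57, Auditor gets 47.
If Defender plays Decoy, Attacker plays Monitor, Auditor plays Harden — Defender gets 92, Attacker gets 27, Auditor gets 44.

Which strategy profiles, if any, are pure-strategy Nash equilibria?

Defender against (Patch, Decoy): payoffs 35, 39, 89 → best response Decoy.
Defender against (Patch, Harden): payoffs 34, 58, 83 → best response Decoy.
Defender against (Monitor, Decoy): payoffs 67, 25, 41 → best response Patch.
Defender against (Monitor, Harden): payoffs 42, 73, 92 → best response Decoy.
Attacker against (Patch, Decoy): payoffs 20, 28 → best response Monitor.
Attacker against (Patch, Harden): payoffs 42, 60 → best response Monitor.
Attacker against (Monitor, Decoy): payoffs 82, 48 → best response Patch.
Attacker against (Monitor, Harden): payoffs 47, 42 → best response Patch.
Attacker against (Decoy, Decoy): payoffs 54, 57 → best response Monitor.
Attacker against (Decoy, Harden): payoffs 42, 27 → best response Patch.
Auditor against (Patch, Patch): payoffs 68, 49 → best response Decoy.
Auditor against (Patch, Monitor): payoffs 31, 72 → best response Harden.
Auditor against (Monitor, Patch): payoffs 57, 32 → best response Decoy.
Auditor against (Monitor, Monitor): payoffs 69, 14 → best response Decoy.
Auditor against (Decoy, Patch): payoffs 43, 64 → best response Harden.
Auditor against (Decoy, Monitor): payoffs 47, 44 → best response Decoy.
Mutual best responses: (Decoy, Patch, Harden).

Pure NE: (Decoy, Patch, Harden)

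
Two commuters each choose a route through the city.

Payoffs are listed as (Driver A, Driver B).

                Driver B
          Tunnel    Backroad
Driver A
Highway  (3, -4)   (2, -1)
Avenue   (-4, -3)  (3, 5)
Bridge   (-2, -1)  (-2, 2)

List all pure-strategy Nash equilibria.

Pure NE: (Avenue, Backroad)

Driver A against Tunnel: payoffs 3, -4, -2 → best response Highway.
Driver A against Backroad: payoffs 2, 3, -2 → best response Avenue.
Driver B against Highway: payoffs -4, -1 → best response Backroad.
Driver B against Avenue: payoffs -3, 5 → best response Backroad.
Driver B against Bridge: payoffs -1, 2 → best response Backroad.
Mutual best responses: (Avenue, Backroad).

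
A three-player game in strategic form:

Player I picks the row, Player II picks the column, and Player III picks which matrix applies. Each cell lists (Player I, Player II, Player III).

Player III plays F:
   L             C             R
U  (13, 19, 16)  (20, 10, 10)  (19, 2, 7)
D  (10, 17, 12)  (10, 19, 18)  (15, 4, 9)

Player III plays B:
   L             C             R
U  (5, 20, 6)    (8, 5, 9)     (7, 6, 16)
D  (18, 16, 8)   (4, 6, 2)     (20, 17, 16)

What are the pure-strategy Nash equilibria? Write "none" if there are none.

Player I against (L, F): payoffs 13, 10 → best response U.
Player I against (L, B): payoffs 5, 18 → best response D.
Player I against (C, F): payoffs 20, 10 → best response U.
Player I against (C, B): payoffs 8, 4 → best response U.
Player I against (R, F): payoffs 19, 15 → best response U.
Player I against (R, B): payoffs 7, 20 → best response D.
Player II against (U, F): payoffs 19, 10, 2 → best response L.
Player II against (U, B): payoffs 20, 5, 6 → best response L.
Player II against (D, F): payoffs 17, 19, 4 → best response C.
Player II against (D, B): payoffs 16, 6, 17 → best response R.
Player III against (U, L): payoffs 16, 6 → best response F.
Player III against (U, C): payoffs 10, 9 → best response F.
Player III against (U, R): payoffs 7, 16 → best response B.
Player III against (D, L): payoffs 12, 8 → best response F.
Player III against (D, C): payoffs 18, 2 → best response F.
Player III against (D, R): payoffs 9, 16 → best response B.
Mutual best responses: (U, L, F); (D, R, B).

Pure-strategy Nash equilibria: (U, L, F) and (D, R, B)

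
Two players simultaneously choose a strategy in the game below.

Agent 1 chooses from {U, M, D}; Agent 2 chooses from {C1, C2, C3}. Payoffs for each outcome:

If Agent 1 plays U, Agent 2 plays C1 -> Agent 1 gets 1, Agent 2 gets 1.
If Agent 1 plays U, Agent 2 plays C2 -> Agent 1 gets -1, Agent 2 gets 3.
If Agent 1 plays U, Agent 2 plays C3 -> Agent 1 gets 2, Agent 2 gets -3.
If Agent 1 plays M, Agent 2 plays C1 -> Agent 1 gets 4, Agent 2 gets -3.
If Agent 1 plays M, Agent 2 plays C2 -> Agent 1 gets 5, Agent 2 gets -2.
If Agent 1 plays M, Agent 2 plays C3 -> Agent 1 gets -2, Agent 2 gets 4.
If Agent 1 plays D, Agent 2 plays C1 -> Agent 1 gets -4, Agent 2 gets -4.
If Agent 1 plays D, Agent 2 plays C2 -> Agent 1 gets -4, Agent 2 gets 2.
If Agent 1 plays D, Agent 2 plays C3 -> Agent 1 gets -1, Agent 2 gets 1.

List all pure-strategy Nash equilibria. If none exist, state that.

There is no pure-strategy Nash equilibrium.

Agent 1 against C1: payoffs 1, 4, -4 → best response M.
Agent 1 against C2: payoffs -1, 5, -4 → best response M.
Agent 1 against C3: payoffs 2, -2, -1 → best response U.
Agent 2 against U: payoffs 1, 3, -3 → best response C2.
Agent 2 against M: payoffs -3, -2, 4 → best response C3.
Agent 2 against D: payoffs -4, 2, 1 → best response C2.
No profile is a mutual best response for all players.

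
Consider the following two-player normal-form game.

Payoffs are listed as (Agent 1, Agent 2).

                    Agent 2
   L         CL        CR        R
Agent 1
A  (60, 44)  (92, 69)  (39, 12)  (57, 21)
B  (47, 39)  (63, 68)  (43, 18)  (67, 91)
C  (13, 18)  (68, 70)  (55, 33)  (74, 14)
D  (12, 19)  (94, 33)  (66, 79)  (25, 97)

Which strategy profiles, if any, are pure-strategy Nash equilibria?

none

For each strategy profile, look for a profitable unilateral deviation.
(A, L): Agent 2 can switch to CL (44 → 69). Not NE.
(A, CL): Agent 1 can switch to D (92 → 94). Not NE.
(A, CR): Agent 1 can switch to B (39 → 43). Not NE.
(A, R): Agent 1 can switch to B (57 → 67). Not NE.
(B, L): Agent 1 can switch to A (47 → 60). Not NE.
(B, CL): Agent 1 can switch to A (63 → 92). Not NE.
(B, CR): Agent 1 can switch to C (43 → 55). Not NE.
(B, R): Agent 1 can switch to C (67 → 74). Not NE.
(C, L): Agent 1 can switch to A (13 → 60). Not NE.
(C, CL): Agent 1 can switch to A (68 → 92). Not NE.
(The remaining 6 profiles each have a profitable deviation by the same check.)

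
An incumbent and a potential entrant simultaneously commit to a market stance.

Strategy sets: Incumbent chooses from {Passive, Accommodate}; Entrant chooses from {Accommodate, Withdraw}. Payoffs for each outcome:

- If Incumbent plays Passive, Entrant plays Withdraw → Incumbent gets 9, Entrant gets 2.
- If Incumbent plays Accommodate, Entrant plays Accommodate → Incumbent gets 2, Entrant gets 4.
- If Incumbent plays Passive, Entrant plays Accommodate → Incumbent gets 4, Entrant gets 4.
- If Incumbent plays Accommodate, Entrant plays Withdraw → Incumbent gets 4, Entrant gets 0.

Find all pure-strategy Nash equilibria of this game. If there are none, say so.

The unique pure-strategy Nash equilibrium is (Passive, Accommodate).

Mark each player's best response to every combination of opponents' strategies; a profile where every player is best-responding is a pure Nash equilibrium.
Incumbent against Accommodate: payoffs 4, 2 → best response Passive.
Incumbent against Withdraw: payoffs 9, 4 → best response Passive.
Entrant against Passive: payoffs 4, 2 → best response Accommodate.
Entrant against Accommodate: payoffs 4, 0 → best response Accommodate.
Mutual best responses: (Passive, Accommodate).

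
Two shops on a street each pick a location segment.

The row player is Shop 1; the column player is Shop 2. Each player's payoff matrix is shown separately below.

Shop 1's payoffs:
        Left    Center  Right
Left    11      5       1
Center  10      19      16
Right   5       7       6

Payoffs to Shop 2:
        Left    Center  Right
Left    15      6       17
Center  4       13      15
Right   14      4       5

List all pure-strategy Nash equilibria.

Shop 1 against Left: payoffs 11, 10, 5 → best response Left.
Shop 1 against Center: payoffs 5, 19, 7 → best response Center.
Shop 1 against Right: payoffs 1, 16, 6 → best response Center.
Shop 2 against Left: payoffs 15, 6, 17 → best response Right.
Shop 2 against Center: payoffs 4, 13, 15 → best response Right.
Shop 2 against Right: payoffs 14, 4, 5 → best response Left.
Mutual best responses: (Center, Right).

The unique pure-strategy Nash equilibrium is (Center, Right).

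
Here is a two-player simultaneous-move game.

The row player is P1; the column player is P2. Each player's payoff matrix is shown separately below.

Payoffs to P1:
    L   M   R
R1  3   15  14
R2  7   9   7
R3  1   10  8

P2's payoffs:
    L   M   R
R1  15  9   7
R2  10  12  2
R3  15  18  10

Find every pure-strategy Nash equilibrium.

P1 against L: payoffs 3, 7, 1 → best response R2.
P1 against M: payoffs 15, 9, 10 → best response R1.
P1 against R: payoffs 14, 7, 8 → best response R1.
P2 against R1: payoffs 15, 9, 7 → best response L.
P2 against R2: payoffs 10, 12, 2 → best response M.
P2 against R3: payoffs 15, 18, 10 → best response M.
No profile is a mutual best response for all players.

No pure-strategy Nash equilibrium.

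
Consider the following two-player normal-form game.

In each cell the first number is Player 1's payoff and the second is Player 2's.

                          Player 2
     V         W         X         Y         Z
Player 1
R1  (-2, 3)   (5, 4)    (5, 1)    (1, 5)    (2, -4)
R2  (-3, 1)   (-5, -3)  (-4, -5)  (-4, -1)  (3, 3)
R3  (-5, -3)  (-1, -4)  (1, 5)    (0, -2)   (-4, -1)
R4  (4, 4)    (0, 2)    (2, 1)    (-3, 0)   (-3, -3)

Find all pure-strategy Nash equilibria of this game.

The pure Nash equilibria are (R1, Y), (R2, Z), (R4, V).

Player 1 against V: payoffs -2, -3, -5, 4 → best response R4.
Player 1 against W: payoffs 5, -5, -1, 0 → best response R1.
Player 1 against X: payoffs 5, -4, 1, 2 → best response R1.
Player 1 against Y: payoffs 1, -4, 0, -3 → best response R1.
Player 1 against Z: payoffs 2, 3, -4, -3 → best response R2.
Player 2 against R1: payoffs 3, 4, 1, 5, -4 → best response Y.
Player 2 against R2: payoffs 1, -3, -5, -1, 3 → best response Z.
Player 2 against R3: payoffs -3, -4, 5, -2, -1 → best response X.
Player 2 against R4: payoffs 4, 2, 1, 0, -3 → best response V.
Mutual best responses: (R1, Y); (R2, Z); (R4, V).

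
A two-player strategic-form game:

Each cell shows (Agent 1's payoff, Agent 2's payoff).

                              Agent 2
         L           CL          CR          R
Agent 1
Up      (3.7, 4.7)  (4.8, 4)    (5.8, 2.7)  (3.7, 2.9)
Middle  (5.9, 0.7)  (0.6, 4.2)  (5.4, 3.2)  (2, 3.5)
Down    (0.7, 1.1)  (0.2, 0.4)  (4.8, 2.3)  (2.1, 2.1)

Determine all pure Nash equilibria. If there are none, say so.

Mark each player's best response to every combination of opponents' strategies; a profile where every player is best-responding is a pure Nash equilibrium.
Agent 1 against L: payoffs 3.7, 5.9, 0.7 → best response Middle.
Agent 1 against CL: payoffs 4.8, 0.6, 0.2 → best response Up.
Agent 1 against CR: payoffs 5.8, 5.4, 4.8 → best response Up.
Agent 1 against R: payoffs 3.7, 2, 2.1 → best response Up.
Agent 2 against Up: payoffs 4.7, 4, 2.7, 2.9 → best response L.
Agent 2 against Middle: payoffs 0.7, 4.2, 3.2, 3.5 → best response CL.
Agent 2 against Down: payoffs 1.1, 0.4, 2.3, 2.1 → best response CR.
No profile is a mutual best response for all players.

No pure-strategy Nash equilibrium.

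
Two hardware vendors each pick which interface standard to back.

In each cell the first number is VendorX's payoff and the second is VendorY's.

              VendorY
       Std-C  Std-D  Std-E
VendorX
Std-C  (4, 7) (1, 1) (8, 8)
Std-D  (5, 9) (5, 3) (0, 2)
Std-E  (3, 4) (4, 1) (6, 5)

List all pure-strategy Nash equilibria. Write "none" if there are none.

For each strategy profile, look for a profitable unilateral deviation.
(Std-C, Std-C): VendorX can switch to Std-D (4 → 5). Not NE.
(Std-C, Std-D): VendorX can switch to Std-D (1 → 5). Not NE.
(Std-C, Std-E): VendorX gets 8, best alternative 6; VendorY gets 8, best alternative 7. No profitable deviation — NE.
(Std-D, Std-C): VendorX gets 5, best alternative 4; VendorY gets 9, best alternative 3. No profitable deviation — NE.
(Std-D, Std-D): VendorY can switch to Std-C (3 → 9). Not NE.
(Std-D, Std-E): VendorX can switch to Std-C (0 → 8). Not NE.
(Std-E, Std-C): VendorX can switch to Std-C (3 → 4). Not NE.
(Std-E, Std-D): VendorX can switch to Std-D (4 → 5). Not NE.
(Std-E, Std-E): VendorX can switch to Std-C (6 → 8). Not NE.

Pure-strategy Nash equilibria: (Std-C, Std-E) and (Std-D, Std-C)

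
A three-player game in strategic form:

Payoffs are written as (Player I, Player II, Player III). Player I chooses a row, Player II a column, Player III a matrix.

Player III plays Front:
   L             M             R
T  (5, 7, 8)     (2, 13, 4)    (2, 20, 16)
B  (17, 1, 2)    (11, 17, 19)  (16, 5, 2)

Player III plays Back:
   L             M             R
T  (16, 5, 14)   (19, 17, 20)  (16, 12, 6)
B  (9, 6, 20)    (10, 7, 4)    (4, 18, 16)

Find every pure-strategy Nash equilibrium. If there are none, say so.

Pure-strategy Nash equilibria: (T, M, Back) and (B, M, Front)

Check each profile: it is a Nash equilibrium iff no player can strictly gain by switching unilaterally.
(T, L, Front): Player I can switch to B (5 → 17). Not NE.
(T, L, Back): Player II can switch to M (5 → 17). Not NE.
(T, M, Front): Player I can switch to B (2 → 11). Not NE.
(T, M, Back): Player I gets 19, best alternative 10; Player II gets 17, best alternative 12; Player III gets 20, best alternative 4. No profitable deviation — NE.
(T, R, Front): Player I can switch to B (2 → 16). Not NE.
(T, R, Back): Player II can switch to M (12 → 17). Not NE.
(B, L, Front): Player II can switch to M (1 → 17). Not NE.
(B, L, Back): Player I can switch to T (9 → 16). Not NE.
(B, M, Front): Player I gets 11, best alternative 2; Player II gets 17, best alternative 5; Player III gets 19, best alternative 4. No profitable deviation — NE.
(B, M, Back): Player I can switch to T (10 → 19). Not NE.
(The remaining 2 profiles each have a profitable deviation by the same check.)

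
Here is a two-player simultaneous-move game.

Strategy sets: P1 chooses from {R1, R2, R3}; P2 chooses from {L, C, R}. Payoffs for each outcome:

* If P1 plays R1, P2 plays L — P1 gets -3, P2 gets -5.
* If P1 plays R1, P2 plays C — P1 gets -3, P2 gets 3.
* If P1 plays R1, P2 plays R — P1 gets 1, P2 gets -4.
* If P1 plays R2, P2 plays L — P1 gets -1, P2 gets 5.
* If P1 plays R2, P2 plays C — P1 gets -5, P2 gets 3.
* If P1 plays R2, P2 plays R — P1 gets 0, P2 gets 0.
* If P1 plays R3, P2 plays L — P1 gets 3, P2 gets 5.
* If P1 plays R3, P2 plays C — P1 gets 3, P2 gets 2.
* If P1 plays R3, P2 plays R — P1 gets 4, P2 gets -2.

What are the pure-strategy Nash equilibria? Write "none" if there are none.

The unique pure-strategy Nash equilibrium is (R3, L).

P1 against L: payoffs -3, -1, 3 → best response R3.
P1 against C: payoffs -3, -5, 3 → best response R3.
P1 against R: payoffs 1, 0, 4 → best response R3.
P2 against R1: payoffs -5, 3, -4 → best response C.
P2 against R2: payoffs 5, 3, 0 → best response L.
P2 against R3: payoffs 5, 2, -2 → best response L.
Mutual best responses: (R3, L).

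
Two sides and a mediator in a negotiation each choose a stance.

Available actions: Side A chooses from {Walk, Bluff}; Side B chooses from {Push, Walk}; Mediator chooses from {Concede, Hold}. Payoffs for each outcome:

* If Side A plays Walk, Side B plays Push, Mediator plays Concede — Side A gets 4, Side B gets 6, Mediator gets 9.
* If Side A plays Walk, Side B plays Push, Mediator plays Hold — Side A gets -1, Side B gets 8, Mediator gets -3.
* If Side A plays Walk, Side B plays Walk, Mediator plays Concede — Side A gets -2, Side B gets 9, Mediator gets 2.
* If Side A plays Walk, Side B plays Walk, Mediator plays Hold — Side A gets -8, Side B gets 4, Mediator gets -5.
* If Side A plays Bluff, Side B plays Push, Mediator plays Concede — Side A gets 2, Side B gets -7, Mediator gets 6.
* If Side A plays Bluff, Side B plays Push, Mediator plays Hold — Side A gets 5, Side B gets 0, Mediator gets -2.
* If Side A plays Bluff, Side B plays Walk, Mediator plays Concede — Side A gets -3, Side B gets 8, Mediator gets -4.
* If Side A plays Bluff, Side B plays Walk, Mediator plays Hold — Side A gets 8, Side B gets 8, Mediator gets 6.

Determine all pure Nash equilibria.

For each strategy profile, look for a profitable unilateral deviation.
(Walk, Push, Concede): Side B can switch to Walk (6 → 9). Not NE.
(Walk, Push, Hold): Side A can switch to Bluff (-1 → 5). Not NE.
(Walk, Walk, Concede): Side A gets -2, best alternative -3; Side B gets 9, best alternative 6; Mediator gets 2, best alternative -5. No profitable deviation — NE.
(Walk, Walk, Hold): Side A can switch to Bluff (-8 → 8). Not NE.
(Bluff, Push, Concede): Side A can switch to Walk (2 → 4). Not NE.
(Bluff, Push, Hold): Side B can switch to Walk (0 → 8). Not NE.
(Bluff, Walk, Concede): Side A can switch to Walk (-3 → -2). Not NE.
(Bluff, Walk, Hold): Side A gets 8, best alternative -8; Side B gets 8, best alternative 0; Mediator gets 6, best alternative -4. No profitable deviation — NE.

The pure Nash equilibria are (Walk, Walk, Concede) and (Bluff, Walk, Hold).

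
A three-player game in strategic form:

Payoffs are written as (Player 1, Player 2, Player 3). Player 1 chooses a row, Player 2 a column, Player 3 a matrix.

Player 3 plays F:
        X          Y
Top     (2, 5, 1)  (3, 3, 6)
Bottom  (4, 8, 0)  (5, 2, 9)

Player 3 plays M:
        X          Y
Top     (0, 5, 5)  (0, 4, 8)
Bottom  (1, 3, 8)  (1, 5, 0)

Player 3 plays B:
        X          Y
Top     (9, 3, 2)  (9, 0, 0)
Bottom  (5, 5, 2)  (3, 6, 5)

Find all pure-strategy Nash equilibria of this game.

none

Mark each player's best response to every combination of opponents' strategies; a profile where every player is best-responding is a pure Nash equilibrium.
Player 1 against (X, F): payoffs 2, 4 → best response Bottom.
Player 1 against (X, M): payoffs 0, 1 → best response Bottom.
Player 1 against (X, B): payoffs 9, 5 → best response Top.
Player 1 against (Y, F): payoffs 3, 5 → best response Bottom.
Player 1 against (Y, M): payoffs 0, 1 → best response Bottom.
Player 1 against (Y, B): payoffs 9, 3 → best response Top.
Player 2 against (Top, F): payoffs 5, 3 → best response X.
Player 2 against (Top, M): payoffs 5, 4 → best response X.
Player 2 against (Top, B): payoffs 3, 0 → best response X.
Player 2 against (Bottom, F): payoffs 8, 2 → best response X.
Player 2 against (Bottom, M): payoffs 3, 5 → best response Y.
Player 2 against (Bottom, B): payoffs 5, 6 → best response Y.
Player 3 against (Top, X): payoffs 1, 5, 2 → best response M.
Player 3 against (Top, Y): payoffs 6, 8, 0 → best response M.
Player 3 against (Bottom, X): payoffs 0, 8, 2 → best response M.
Player 3 against (Bottom, Y): payoffs 9, 0, 5 → best response F.
No profile is a mutual best response for all players.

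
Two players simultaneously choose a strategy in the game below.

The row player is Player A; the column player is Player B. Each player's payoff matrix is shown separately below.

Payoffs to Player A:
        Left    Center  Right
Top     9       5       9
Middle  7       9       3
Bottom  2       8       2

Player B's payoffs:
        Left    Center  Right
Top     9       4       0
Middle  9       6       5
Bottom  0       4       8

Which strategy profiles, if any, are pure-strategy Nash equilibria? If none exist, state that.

For each player, find the best response to each opponent profile; mutual best responses are the pure NE.
Player A against Left: payoffs 9, 7, 2 → best response Top.
Player A against Center: payoffs 5, 9, 8 → best response Middle.
Player A against Right: payoffs 9, 3, 2 → best response Top.
Player B against Top: payoffs 9, 4, 0 → best response Left.
Player B against Middle: payoffs 9, 6, 5 → best response Left.
Player B against Bottom: payoffs 0, 4, 8 → best response Right.
Mutual best responses: (Top, Left).

Pure NE: (Top, Left)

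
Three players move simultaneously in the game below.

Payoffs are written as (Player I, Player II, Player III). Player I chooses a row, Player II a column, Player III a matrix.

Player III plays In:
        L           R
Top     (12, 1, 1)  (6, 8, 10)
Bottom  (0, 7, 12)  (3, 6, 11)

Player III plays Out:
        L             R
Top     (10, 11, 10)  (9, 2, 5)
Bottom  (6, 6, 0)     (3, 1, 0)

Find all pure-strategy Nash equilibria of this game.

Check each profile: it is a Nash equilibrium iff no player can strictly gain by switching unilaterally.
(Top, L, In): Player II can switch to R (1 → 8). Not NE.
(Top, L, Out): Player I gets 10, best alternative 6; Player II gets 11, best alternative 2; Player III gets 10, best alternative 1. No profitable deviation — NE.
(Top, R, In): Player I gets 6, best alternative 3; Player II gets 8, best alternative 1; Player III gets 10, best alternative 5. No profitable deviation — NE.
(Top, R, Out): Player II can switch to L (2 → 11). Not NE.
(Bottom, L, In): Player I can switch to Top (0 → 12). Not NE.
(Bottom, L, Out): Player I can switch to Top (6 → 10). Not NE.
(Bottom, R, In): Player I can switch to Top (3 → 6). Not NE.
(Bottom, R, Out): Player I can switch to Top (3 → 9). Not NE.

The pure Nash equilibria are (Top, L, Out); (Top, R, In).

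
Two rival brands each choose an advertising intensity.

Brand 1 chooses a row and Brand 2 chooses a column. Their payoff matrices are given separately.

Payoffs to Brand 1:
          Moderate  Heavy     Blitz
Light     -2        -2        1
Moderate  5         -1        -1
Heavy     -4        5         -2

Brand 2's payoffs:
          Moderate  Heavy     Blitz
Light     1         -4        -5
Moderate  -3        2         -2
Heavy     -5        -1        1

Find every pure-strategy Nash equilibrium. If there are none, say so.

This game has no pure Nash equilibrium.

Brand 1 against Moderate: payoffs -2, 5, -4 → best response Moderate.
Brand 1 against Heavy: payoffs -2, -1, 5 → best response Heavy.
Brand 1 against Blitz: payoffs 1, -1, -2 → best response Light.
Brand 2 against Light: payoffs 1, -4, -5 → best response Moderate.
Brand 2 against Moderate: payoffs -3, 2, -2 → best response Heavy.
Brand 2 against Heavy: payoffs -5, -1, 1 → best response Blitz.
No profile is a mutual best response for all players.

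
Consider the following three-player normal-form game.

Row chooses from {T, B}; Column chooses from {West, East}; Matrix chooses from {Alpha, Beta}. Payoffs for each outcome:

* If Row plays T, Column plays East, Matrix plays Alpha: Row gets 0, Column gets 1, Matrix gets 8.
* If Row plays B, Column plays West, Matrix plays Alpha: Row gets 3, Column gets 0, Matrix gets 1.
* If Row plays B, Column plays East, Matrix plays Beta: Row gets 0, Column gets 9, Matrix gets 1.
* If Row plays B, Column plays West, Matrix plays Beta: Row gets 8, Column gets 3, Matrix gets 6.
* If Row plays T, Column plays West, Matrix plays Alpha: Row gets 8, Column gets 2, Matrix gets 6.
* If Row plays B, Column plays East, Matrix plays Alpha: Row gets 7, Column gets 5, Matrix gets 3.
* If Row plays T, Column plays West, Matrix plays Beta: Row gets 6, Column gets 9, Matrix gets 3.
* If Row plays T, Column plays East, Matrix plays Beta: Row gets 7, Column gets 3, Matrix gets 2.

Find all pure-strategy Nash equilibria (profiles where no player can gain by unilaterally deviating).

Row against (West, Alpha): payoffs 8, 3 → best response T.
Row against (West, Beta): payoffs 6, 8 → best response B.
Row against (East, Alpha): payoffs 0, 7 → best response B.
Row against (East, Beta): payoffs 7, 0 → best response T.
Column against (T, Alpha): payoffs 2, 1 → best response West.
Column against (T, Beta): payoffs 9, 3 → best response West.
Column against (B, Alpha): payoffs 0, 5 → best response East.
Column against (B, Beta): payoffs 3, 9 → best response East.
Matrix against (T, West): payoffs 6, 3 → best response Alpha.
Matrix against (T, East): payoffs 8, 2 → best response Alpha.
Matrix against (B, West): payoffs 1, 6 → best response Beta.
Matrix against (B, East): payoffs 3, 1 → best response Alpha.
Mutual best responses: (T, West, Alpha); (B, East, Alpha).

The pure Nash equilibria are (T, West, Alpha); (B, East, Alpha).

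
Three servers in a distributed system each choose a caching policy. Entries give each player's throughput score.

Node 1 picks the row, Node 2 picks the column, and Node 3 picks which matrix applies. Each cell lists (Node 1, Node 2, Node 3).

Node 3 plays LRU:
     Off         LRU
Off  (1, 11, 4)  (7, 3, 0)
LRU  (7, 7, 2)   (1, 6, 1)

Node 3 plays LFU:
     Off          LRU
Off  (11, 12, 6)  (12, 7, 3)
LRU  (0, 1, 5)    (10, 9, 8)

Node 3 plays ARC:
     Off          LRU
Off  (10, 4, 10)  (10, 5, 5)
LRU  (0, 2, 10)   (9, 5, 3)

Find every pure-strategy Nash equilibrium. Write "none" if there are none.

(Off, LRU, ARC)

For each strategy profile, look for a profitable unilateral deviation.
(Off, Off, LRU): Node 1 can switch to LRU (1 → 7). Not NE.
(Off, Off, LFU): Node 3 can switch to ARC (6 → 10). Not NE.
(Off, Off, ARC): Node 2 can switch to LRU (4 → 5). Not NE.
(Off, LRU, LRU): Node 2 can switch to Off (3 → 11). Not NE.
(Off, LRU, LFU): Node 2 can switch to Off (7 → 12). Not NE.
(Off, LRU, ARC): Node 1 gets 10, best alternative 9; Node 2 gets 5, best alternative 4; Node 3 gets 5, best alternative 3. No profitable deviation — NE.
(LRU, Off, LRU): Node 3 can switch to LFU (2 → 5). Not NE.
(LRU, Off, LFU): Node 1 can switch to Off (0 → 11). Not NE.
(LRU, Off, ARC): Node 1 can switch to Off (0 → 10). Not NE.
(The remaining 3 profiles each have a profitable deviation by the same check.)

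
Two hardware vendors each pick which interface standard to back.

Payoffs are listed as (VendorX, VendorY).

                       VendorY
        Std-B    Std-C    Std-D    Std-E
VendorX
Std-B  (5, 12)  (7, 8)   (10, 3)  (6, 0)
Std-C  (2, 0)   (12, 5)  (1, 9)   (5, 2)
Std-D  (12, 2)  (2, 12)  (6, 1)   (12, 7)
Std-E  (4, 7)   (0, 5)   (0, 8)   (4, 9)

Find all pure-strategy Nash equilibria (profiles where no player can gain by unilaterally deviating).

VendorX against Std-B: payoffs 5, 2, 12, 4 → best response Std-D.
VendorX against Std-C: payoffs 7, 12, 2, 0 → best response Std-C.
VendorX against Std-D: payoffs 10, 1, 6, 0 → best response Std-B.
VendorX against Std-E: payoffs 6, 5, 12, 4 → best response Std-D.
VendorY against Std-B: payoffs 12, 8, 3, 0 → best response Std-B.
VendorY against Std-C: payoffs 0, 5, 9, 2 → best response Std-D.
VendorY against Std-D: payoffs 2, 12, 1, 7 → best response Std-C.
VendorY against Std-E: payoffs 7, 5, 8, 9 → best response Std-E.
No profile is a mutual best response for all players.

No pure-strategy Nash equilibrium.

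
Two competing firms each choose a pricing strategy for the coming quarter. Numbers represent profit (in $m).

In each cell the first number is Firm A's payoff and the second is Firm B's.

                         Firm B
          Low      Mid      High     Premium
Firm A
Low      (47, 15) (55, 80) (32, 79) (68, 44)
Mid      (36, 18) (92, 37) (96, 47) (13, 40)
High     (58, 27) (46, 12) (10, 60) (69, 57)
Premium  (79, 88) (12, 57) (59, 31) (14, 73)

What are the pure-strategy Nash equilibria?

(Mid, High), (Premium, Low)

For each player, find the best response to each opponent profile; mutual best responses are the pure NE.
Firm A against Low: payoffs 47, 36, 58, 79 → best response Premium.
Firm A against Mid: payoffs 55, 92, 46, 12 → best response Mid.
Firm A against High: payoffs 32, 96, 10, 59 → best response Mid.
Firm A against Premium: payoffs 68, 13, 69, 14 → best response High.
Firm B against Low: payoffs 15, 80, 79, 44 → best response Mid.
Firm B against Mid: payoffs 18, 37, 47, 40 → best response High.
Firm B against High: payoffs 27, 12, 60, 57 → best response High.
Firm B against Premium: payoffs 88, 57, 31, 73 → best response Low.
Mutual best responses: (Mid, High); (Premium, Low).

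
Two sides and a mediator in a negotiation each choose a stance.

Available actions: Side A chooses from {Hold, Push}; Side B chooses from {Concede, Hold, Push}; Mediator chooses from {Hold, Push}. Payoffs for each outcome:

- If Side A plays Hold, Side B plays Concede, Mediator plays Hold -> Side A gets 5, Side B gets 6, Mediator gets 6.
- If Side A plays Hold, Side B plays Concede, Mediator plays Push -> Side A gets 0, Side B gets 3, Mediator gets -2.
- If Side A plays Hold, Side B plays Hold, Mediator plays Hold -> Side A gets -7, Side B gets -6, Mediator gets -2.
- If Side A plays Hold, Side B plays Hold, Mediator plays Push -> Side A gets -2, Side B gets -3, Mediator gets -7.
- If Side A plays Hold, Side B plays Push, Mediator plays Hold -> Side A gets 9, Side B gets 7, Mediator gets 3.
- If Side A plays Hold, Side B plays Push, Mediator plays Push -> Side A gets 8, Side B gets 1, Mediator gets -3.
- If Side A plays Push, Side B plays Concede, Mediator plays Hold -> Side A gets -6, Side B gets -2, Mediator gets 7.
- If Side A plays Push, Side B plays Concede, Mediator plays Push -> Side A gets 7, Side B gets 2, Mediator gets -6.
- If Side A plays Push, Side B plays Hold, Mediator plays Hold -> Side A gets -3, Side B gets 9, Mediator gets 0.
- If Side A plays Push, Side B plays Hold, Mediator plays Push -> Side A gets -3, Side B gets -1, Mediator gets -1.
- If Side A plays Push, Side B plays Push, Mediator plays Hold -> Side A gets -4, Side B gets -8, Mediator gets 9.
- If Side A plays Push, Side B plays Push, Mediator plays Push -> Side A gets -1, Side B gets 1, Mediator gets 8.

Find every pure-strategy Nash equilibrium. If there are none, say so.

Side A against (Concede, Hold): payoffs 5, -6 → best response Hold.
Side A against (Concede, Push): payoffs 0, 7 → best response Push.
Side A against (Hold, Hold): payoffs -7, -3 → best response Push.
Side A against (Hold, Push): payoffs -2, -3 → best response Hold.
Side A against (Push, Hold): payoffs 9, -4 → best response Hold.
Side A against (Push, Push): payoffs 8, -1 → best response Hold.
Side B against (Hold, Hold): payoffs 6, -6, 7 → best response Push.
Side B against (Hold, Push): payoffs 3, -3, 1 → best response Concede.
Side B against (Push, Hold): payoffs -2, 9, -8 → best response Hold.
Side B against (Push, Push): payoffs 2, -1, 1 → best response Concede.
Mediator against (Hold, Concede): payoffs 6, -2 → best response Hold.
Mediator against (Hold, Hold): payoffs -2, -7 → best response Hold.
Mediator against (Hold, Push): payoffs 3, -3 → best response Hold.
Mediator against (Push, Concede): payoffs 7, -6 → best response Hold.
Mediator against (Push, Hold): payoffs 0, -1 → best response Hold.
Mediator against (Push, Push): payoffs 9, 8 → best response Hold.
Mutual best responses: (Hold, Push, Hold); (Push, Hold, Hold).

The pure Nash equilibria are (Hold, Push, Hold) and (Push, Hold, Hold).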